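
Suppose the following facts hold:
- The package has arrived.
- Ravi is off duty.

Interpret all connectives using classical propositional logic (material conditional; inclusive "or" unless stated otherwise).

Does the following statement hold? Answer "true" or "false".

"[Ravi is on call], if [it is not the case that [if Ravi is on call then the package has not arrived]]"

Let Q = "Ravi is on call" (F), P = "the package has arrived" (T).
This is ¬(Q → ¬P) → Q.

¬P = ¬T = F
Q → ¬P = F → F = T
¬(Q → ¬P) = ¬T = F
¬(Q → ¬P) → Q = F → F = T

True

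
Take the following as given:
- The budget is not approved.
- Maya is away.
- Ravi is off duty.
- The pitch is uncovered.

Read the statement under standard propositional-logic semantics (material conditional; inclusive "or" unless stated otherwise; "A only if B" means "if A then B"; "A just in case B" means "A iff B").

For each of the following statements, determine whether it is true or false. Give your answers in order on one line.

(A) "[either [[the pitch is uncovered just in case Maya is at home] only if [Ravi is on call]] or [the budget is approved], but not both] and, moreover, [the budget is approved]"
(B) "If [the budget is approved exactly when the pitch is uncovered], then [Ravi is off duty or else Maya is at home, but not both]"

(A) false, (B) true

Let S = "the pitch is covered" (F), Q = "Maya is at home" (F), R = "Ravi is on call" (F), P = "the budget is approved" (F).

(A): This is (((¬S ↔ Q) → R) ⊕ P) ∧ P.

¬S = ¬F = T
¬S ↔ Q = T ↔ F = F
(¬S ↔ Q) → R = F → F = T
((¬S ↔ Q) → R) ⊕ P = T ⊕ F = T
(((¬S ↔ Q) → R) ⊕ P) ∧ P = T ∧ F = F
So (A) is false.

(B): In symbols: (P ↔ ¬S) → (¬R ⊕ Q)

¬S = ¬F = T
P ↔ ¬S = F ↔ T = F
¬R = ¬F = T
¬R ⊕ Q = T ⊕ F = T
(P ↔ ¬S) → (¬R ⊕ Q) = F → T = T
Hence (B) is true.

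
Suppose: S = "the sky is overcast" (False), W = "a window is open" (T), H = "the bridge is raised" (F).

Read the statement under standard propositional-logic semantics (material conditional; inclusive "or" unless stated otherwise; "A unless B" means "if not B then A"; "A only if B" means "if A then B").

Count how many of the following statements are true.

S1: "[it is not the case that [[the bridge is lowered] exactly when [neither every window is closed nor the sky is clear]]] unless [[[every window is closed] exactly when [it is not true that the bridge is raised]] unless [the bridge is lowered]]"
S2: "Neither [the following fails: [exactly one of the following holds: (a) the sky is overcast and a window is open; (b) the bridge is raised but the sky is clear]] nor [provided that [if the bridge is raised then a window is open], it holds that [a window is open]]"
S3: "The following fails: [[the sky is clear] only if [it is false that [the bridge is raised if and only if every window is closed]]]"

2

S1: Formalization: not (not H iff (not W nor not S)) or ((not W iff not H) or not H)

not H = not False = True
not W = not True = False
not S = not False = True
not W nor not S = False nor True = False
not H iff (not W nor not S) = True iff False = False
not (not H iff (not W nor not S)) = not False = True
not W = not True = False
not H = not False = True
not W iff not H = False iff True = False
not H = not False = True
(not W iff not H) or not H = False or True = True
not (not H iff (not W nor not S)) or ((not W iff not H) or not H) = True or True = True
Hence S1 is true.

S2: This is not ((S and W) xor (H and not S)) nor ((H -> W) -> W).

S and W = False and True = False
not S = not False = True
H and not S = False and True = False
(S and W) xor (H and not S) = False xor False = False
not ((S and W) xor (H and not S)) = not False = True
H -> W = False -> True = True
(H -> W) -> W = True -> True = True
not ((S and W) xor (H and not S)) nor ((H -> W) -> W) = True nor True = False
Thus S2 is false.

S3: This is not (not S -> not (H iff not W)).

not S = not False = True
not W = not True = False
H iff not W = False iff False = True
not (H iff not W) = not True = False
not S -> not (H iff not W) = True -> False = False
not (not S -> not (H iff not W)) = not False = True
So S3 is true.

True statements: 2 (S1, S3).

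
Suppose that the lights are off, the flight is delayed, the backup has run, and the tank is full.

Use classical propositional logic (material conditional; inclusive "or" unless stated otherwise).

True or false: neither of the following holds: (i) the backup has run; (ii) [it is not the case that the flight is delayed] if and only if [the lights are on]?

Let G = "the backup has run" (T), R = "the flight is delayed" (T), U = "the lights are on" (F).
In symbols: G ↓ (¬R ↔ U)

¬R = ¬T = F
¬R ↔ U = F ↔ F = T
G ↓ (¬R ↔ U) = T ↓ T = F

The statement is false.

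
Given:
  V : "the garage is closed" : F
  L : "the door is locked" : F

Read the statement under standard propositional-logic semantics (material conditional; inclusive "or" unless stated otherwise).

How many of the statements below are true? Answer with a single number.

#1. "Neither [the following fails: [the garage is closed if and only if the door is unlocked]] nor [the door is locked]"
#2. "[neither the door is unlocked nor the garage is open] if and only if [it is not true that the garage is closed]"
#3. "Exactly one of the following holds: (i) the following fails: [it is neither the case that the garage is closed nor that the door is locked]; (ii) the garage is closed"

#1: This is ¬(V ↔ ¬L) ↓ L.

¬L = ¬F = T
V ↔ ¬L = F ↔ T = F
¬(V ↔ ¬L) = ¬F = T
¬(V ↔ ¬L) ↓ L = T ↓ F = F
Thus #1 is false.

#2: This is (¬L ↓ ¬V) ↔ ¬V.

¬L = ¬F = T
¬V = ¬F = T
¬L ↓ ¬V = T ↓ T = F
¬V = ¬F = T
(¬L ↓ ¬V) ↔ ¬V = F ↔ T = F
Thus #2 is false.

#3: Formalization: ¬(V ↓ L) ⊕ V

V ↓ L = F ↓ F = T
¬(V ↓ L) = ¬T = F
¬(V ↓ L) ⊕ V = F ⊕ F = F
Hence #3 is false.

0 of the 3 statements are true (none).

0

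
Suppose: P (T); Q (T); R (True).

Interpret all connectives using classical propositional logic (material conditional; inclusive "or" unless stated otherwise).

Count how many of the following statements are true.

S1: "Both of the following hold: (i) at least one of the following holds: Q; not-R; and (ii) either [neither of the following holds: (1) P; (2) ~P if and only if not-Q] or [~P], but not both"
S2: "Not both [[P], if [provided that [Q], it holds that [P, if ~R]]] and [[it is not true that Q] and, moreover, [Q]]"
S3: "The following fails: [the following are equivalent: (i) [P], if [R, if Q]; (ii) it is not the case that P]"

2

S1: This is (Q ∨ ¬R) ∧ ((P ↓ (¬P ↔ ¬Q)) ⊕ ¬P).

¬R = ¬T = F
Q ∨ ¬R = T ∨ F = T
¬P = ¬T = F
¬Q = ¬T = F
¬P ↔ ¬Q = F ↔ F = T
P ↓ (¬P ↔ ¬Q) = T ↓ T = F
¬P = ¬T = F
(P ↓ (¬P ↔ ¬Q)) ⊕ ¬P = F ⊕ F = F
(Q ∨ ¬R) ∧ ((P ↓ (¬P ↔ ¬Q)) ⊕ ¬P) = T ∧ F = F
So S1 is false.

S2: Formalization: ((Q → (¬R → P)) → P) ↑ (¬Q ∧ Q)

¬R = ¬T = F
¬R → P = F → T = T
Q → (¬R → P) = T → T = T
(Q → (¬R → P)) → P = T → T = T
¬Q = ¬T = F
¬Q ∧ Q = F ∧ T = F
((Q → (¬R → P)) → P) ↑ (¬Q ∧ Q) = T ↑ F = T
Thus S2 is true.

S3: This is ¬(((Q → R) → P) ↔ ¬P).

Q → R = T → T = T
(Q → R) → P = T → T = T
¬P = ¬T = F
((Q → R) → P) ↔ ¬P = T ↔ F = F
¬(((Q → R) → P) ↔ ¬P) = ¬F = T
Hence S3 is true.

Count: 2.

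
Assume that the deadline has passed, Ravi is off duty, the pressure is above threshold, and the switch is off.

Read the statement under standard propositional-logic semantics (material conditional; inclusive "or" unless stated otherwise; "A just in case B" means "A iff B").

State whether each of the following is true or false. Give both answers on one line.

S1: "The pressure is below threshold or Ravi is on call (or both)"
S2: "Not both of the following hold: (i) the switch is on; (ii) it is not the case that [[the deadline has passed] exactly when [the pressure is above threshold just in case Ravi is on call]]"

S1 false, S2 true

Let H = "the pressure is above threshold" (True), V = "Ravi is on call" (False), P = "the switch is on" (False), R = "the deadline has passed" (True).

S1: This is not H or V.

not H = not True = False
not H or V = False or False = False
Hence S1 is false.

S2: Formalization: P nand not (R iff (H iff V))

H iff V = True iff False = False
R iff (H iff V) = True iff False = False
not (R iff (H iff V)) = not False = True
P nand not (R iff (H iff V)) = False nand True = True
Thus S2 is true.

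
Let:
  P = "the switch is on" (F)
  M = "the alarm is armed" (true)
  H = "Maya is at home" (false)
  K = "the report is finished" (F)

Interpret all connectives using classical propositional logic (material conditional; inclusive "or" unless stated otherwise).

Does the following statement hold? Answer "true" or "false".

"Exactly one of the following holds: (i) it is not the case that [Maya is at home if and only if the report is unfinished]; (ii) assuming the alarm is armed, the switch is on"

Formalization: ~(H <-> ~K) xor (M -> P)

~K = ~F = T
H <-> ~K = F <-> T = F
~(H <-> ~K) = ~F = T
M -> P = T -> F = F
~(H <-> ~K) xor (M -> P) = T xor F = T

True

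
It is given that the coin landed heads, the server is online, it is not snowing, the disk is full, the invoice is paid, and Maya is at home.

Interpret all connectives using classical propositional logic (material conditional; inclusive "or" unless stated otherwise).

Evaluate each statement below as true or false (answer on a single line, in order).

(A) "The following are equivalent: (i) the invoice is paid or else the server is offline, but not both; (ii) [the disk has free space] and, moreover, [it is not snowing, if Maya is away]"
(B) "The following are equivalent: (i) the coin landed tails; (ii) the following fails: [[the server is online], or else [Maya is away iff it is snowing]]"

Let K = "the invoice is paid" (T), R = "the server is online" (T), W = "the disk is full" (T), S = "Maya is at home" (T), Q = "it is snowing" (F), N = "the coin landed heads" (T).

(A): This is (K xor ~R) <-> (~W & (~S -> ~Q)).

~R = ~T = F
K xor ~R = T xor F = T
~W = ~T = F
~S = ~T = F
~Q = ~F = T
~S -> ~Q = F -> T = T
~W & (~S -> ~Q) = F & T = F
(K xor ~R) <-> (~W & (~S -> ~Q)) = T <-> F = F
So (A) is false.

(B): In symbols: ~N <-> ~(R | (~S <-> Q))

~N = ~T = F
~S = ~T = F
~S <-> Q = F <-> F = T
R | (~S <-> Q) = T | T = T
~(R | (~S <-> Q)) = ~T = F
~N <-> ~(R | (~S <-> Q)) = F <-> F = T
Thus (B) is true.

(A) F; (B) T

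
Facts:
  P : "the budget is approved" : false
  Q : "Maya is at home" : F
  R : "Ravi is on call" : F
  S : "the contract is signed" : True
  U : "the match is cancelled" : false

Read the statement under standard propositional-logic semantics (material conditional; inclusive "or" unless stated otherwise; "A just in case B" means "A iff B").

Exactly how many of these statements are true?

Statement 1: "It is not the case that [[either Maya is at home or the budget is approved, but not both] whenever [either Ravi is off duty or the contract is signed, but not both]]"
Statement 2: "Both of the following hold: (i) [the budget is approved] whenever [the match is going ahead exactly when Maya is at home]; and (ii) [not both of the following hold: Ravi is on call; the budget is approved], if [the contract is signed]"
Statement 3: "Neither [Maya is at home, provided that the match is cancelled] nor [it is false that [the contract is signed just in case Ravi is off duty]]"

1

Statement 1: In symbols: ¬((¬R ⊕ S) → (Q ⊕ P))

¬R = ¬F = T
¬R ⊕ S = T ⊕ T = F
Q ⊕ P = F ⊕ F = F
(¬R ⊕ S) → (Q ⊕ P) = F → F = T
¬((¬R ⊕ S) → (Q ⊕ P)) = ¬T = F
Hence Statement 1 is false.

Statement 2: This is ((¬U ↔ Q) → P) ∧ (S → (R ↑ P)).

¬U = ¬F = T
¬U ↔ Q = T ↔ F = F
(¬U ↔ Q) → P = F → F = T
R ↑ P = F ↑ F = T
S → (R ↑ P) = T → T = T
((¬U ↔ Q) → P) ∧ (S → (R ↑ P)) = T ∧ T = T
Thus Statement 2 is true.

Statement 3: Formalization: (U → Q) ↓ ¬(S ↔ ¬R)

U → Q = F → F = T
¬R = ¬F = T
S ↔ ¬R = T ↔ T = T
¬(S ↔ ¬R) = ¬T = F
(U → Q) ↓ ¬(S ↔ ¬R) = T ↓ F = F
So Statement 3 is false.

Count: 1.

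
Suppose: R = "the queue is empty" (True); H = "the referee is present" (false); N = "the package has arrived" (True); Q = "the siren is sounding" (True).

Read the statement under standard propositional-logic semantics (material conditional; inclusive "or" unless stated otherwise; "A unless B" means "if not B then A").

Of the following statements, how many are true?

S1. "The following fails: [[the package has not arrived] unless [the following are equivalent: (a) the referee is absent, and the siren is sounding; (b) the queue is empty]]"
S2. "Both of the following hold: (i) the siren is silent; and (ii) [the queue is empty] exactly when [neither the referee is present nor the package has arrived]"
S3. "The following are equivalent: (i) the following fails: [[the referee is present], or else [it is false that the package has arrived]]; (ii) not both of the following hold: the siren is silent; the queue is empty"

S1: Parsed as ¬(¬N ∨ ((¬H ∧ Q) ↔ R))

¬N = ¬T = F
¬H = ¬F = T
¬H ∧ Q = T ∧ T = T
(¬H ∧ Q) ↔ R = T ↔ T = T
¬N ∨ ((¬H ∧ Q) ↔ R) = F ∨ T = T
¬(¬N ∨ ((¬H ∧ Q) ↔ R)) = ¬T = F
Hence S1 is false.

S2: This is ¬Q ∧ (R ↔ (H ↓ N)).

¬Q = ¬T = F
H ↓ N = F ↓ T = F
R ↔ (H ↓ N) = T ↔ F = F
¬Q ∧ (R ↔ (H ↓ N)) = F ∧ F = F
Hence S2 is false.

S3: Formalization: ¬(H ∨ ¬N) ↔ (¬Q ↑ R)

¬N = ¬T = F
H ∨ ¬N = F ∨ F = F
¬(H ∨ ¬N) = ¬F = T
¬Q = ¬T = F
¬Q ↑ R = F ↑ T = T
¬(H ∨ ¬N) ↔ (¬Q ↑ R) = T ↔ T = T
So S3 is true.

True statements: 1.

1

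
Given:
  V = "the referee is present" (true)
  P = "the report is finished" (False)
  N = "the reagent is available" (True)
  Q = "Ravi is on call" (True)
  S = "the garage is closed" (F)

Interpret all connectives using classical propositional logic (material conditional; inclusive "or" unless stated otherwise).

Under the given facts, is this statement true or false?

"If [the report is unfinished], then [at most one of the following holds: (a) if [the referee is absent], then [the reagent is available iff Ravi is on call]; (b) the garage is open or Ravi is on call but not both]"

The statement is true.

This is ¬P → ((¬V → (N ↔ Q)) ↑ (¬S ⊕ Q)).

¬P = ¬F = T
¬V = ¬T = F
N ↔ Q = T ↔ T = T
¬V → (N ↔ Q) = F → T = T
¬S = ¬F = T
¬S ⊕ Q = T ⊕ T = F
(¬V → (N ↔ Q)) ↑ (¬S ⊕ Q) = T ↑ F = T
¬P → ((¬V → (N ↔ Q)) ↑ (¬S ⊕ Q)) = T → T = T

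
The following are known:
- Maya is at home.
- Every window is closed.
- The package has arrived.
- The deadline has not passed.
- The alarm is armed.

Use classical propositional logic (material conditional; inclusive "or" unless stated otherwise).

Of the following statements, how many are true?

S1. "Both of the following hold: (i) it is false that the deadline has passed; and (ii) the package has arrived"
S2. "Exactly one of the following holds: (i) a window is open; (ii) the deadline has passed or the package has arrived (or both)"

2

Let D = "the deadline has passed" (False), M = "the package has arrived" (True), N = "a window is open" (False).

S1: Formalization: not D and M

not D = not False = True
not D and M = True and True = True
So S1 is true.

S2: This is N xor (D or M).

D or M = False or True = True
N xor (D or M) = False xor True = True
Thus S2 is true.

2 of the 2 statements are true (S1, S2).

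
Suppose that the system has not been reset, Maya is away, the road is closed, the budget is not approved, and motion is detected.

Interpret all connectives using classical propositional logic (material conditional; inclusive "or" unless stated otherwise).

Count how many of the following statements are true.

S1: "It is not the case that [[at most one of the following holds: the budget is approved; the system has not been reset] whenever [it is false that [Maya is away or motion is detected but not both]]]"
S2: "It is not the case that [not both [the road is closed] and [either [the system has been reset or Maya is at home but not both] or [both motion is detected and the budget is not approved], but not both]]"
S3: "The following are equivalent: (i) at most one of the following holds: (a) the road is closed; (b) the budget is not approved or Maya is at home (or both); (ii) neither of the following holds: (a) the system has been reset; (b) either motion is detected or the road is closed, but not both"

1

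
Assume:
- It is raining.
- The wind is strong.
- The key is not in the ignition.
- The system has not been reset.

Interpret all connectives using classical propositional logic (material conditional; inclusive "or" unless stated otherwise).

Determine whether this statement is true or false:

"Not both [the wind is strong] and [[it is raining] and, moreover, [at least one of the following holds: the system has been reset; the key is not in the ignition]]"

Let Q = "the wind is strong" (T), P = "it is raining" (T), S = "the system has been reset" (F), R = "the key is in the ignition" (F).
Parsed as Q ↑ (P ∧ (S ∨ ¬R))

¬R = ¬F = T
S ∨ ¬R = F ∨ T = T
P ∧ (S ∨ ¬R) = T ∧ T = T
Q ↑ (P ∧ (S ∨ ¬R)) = T ↑ T = F

false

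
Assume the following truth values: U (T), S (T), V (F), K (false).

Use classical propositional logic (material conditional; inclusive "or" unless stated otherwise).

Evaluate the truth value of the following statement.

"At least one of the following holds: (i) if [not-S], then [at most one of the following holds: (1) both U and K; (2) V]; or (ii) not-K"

True

In symbols: (~S -> ((U & K) nand V)) | ~K

~S = ~T = F
U & K = T & F = F
(U & K) nand V = F nand F = T
~S -> ((U & K) nand V) = F -> T = T
~K = ~F = T
(~S -> ((U & K) nand V)) | ~K = T | T = T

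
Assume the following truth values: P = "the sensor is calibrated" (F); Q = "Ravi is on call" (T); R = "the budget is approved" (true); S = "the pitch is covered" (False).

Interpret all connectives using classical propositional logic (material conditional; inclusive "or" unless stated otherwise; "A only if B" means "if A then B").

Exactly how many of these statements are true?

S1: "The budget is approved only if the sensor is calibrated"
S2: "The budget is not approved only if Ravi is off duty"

1

S1: In symbols: R -> P

R -> P = T -> F = F
Thus S1 is false.

S2: Parsed as ~R -> ~Q

~R = ~T = F
~Q = ~T = F
~R -> ~Q = F -> F = T
Hence S2 is true.

True statements: 1 (S2).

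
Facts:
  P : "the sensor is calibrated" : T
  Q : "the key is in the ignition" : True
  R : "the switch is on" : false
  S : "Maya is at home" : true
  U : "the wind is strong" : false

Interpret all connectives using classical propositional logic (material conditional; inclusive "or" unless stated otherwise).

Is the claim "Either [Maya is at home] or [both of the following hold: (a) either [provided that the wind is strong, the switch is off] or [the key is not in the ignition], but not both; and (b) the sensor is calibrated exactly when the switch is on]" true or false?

Values: S=T, U=F, R=F, Q=T, P=T.
This is S | (((U -> ~R) xor ~Q) & (P <-> R)).

~R = ~F = T
U -> ~R = F -> T = T
~Q = ~T = F
(U -> ~R) xor ~Q = T xor F = T
P <-> R = T <-> F = F
((U -> ~R) xor ~Q) & (P <-> R) = T & F = F
S | (((U -> ~R) xor ~Q) & (P <-> R)) = T | F = T

True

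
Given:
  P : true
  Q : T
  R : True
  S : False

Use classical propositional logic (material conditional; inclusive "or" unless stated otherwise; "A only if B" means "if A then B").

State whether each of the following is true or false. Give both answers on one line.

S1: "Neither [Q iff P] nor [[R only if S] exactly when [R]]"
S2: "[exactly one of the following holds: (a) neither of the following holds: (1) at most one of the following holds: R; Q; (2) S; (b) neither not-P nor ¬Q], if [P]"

S1: Formalization: (Q <-> P) nor ((R -> S) <-> R)

Q <-> P = T <-> T = T
R -> S = T -> F = F
(R -> S) <-> R = F <-> T = F
(Q <-> P) nor ((R -> S) <-> R) = T nor F = F
Thus S1 is false.

S2: This is P -> (((R nand Q) nor S) xor (~P nor ~Q)).

R nand Q = T nand T = F
(R nand Q) nor S = F nor F = T
~P = ~T = F
~Q = ~T = F
~P nor ~Q = F nor F = T
((R nand Q) nor S) xor (~P nor ~Q) = T xor T = F
P -> (((R nand Q) nor S) xor (~P nor ~Q)) = T -> F = F
Hence S2 is false.

S1 F; S2 F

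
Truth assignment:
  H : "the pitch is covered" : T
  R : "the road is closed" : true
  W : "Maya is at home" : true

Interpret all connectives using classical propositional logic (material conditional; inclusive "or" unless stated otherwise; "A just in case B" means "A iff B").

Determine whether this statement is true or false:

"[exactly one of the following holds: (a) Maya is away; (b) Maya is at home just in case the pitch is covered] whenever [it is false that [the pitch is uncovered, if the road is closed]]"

True

Values: R=T, H=T, W=T.
Formalization: ~(R -> ~H) -> (~W xor (W <-> H))

~H = ~T = F
R -> ~H = T -> F = F
~(R -> ~H) = ~F = T
~W = ~T = F
W <-> H = T <-> T = T
~W xor (W <-> H) = F xor T = T
~(R -> ~H) -> (~W xor (W <-> H)) = T -> T = T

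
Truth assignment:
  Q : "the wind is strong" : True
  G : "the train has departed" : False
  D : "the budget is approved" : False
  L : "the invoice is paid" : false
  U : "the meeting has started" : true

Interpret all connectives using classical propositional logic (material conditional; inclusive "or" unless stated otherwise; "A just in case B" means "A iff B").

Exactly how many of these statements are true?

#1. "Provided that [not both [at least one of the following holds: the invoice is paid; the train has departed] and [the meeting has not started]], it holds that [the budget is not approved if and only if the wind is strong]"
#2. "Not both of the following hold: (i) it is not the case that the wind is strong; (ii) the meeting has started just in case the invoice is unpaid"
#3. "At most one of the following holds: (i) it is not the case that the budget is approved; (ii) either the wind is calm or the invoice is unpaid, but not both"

#1: Parsed as ((L or G) nand not U) -> (not D iff Q)

L or G = False or False = False
not U = not True = False
(L or G) nand not U = False nand False = True
not D = not False = True
not D iff Q = True iff True = True
((L or G) nand not U) -> (not D iff Q) = True -> True = True
Hence #1 is true.

#2: Parsed as not Q nand (U iff not L)

not Q = not True = False
not L = not False = True
U iff not L = True iff True = True
not Q nand (U iff not L) = False nand True = True
Thus #2 is true.

#3: This is not D nand (not Q xor not L).

not D = not False = True
not Q = not True = False
not L = not False = True
not Q xor not L = False xor True = True
not D nand (not Q xor not L) = True nand True = False
So #3 is false.

True statements: 2 (#1, #2).

2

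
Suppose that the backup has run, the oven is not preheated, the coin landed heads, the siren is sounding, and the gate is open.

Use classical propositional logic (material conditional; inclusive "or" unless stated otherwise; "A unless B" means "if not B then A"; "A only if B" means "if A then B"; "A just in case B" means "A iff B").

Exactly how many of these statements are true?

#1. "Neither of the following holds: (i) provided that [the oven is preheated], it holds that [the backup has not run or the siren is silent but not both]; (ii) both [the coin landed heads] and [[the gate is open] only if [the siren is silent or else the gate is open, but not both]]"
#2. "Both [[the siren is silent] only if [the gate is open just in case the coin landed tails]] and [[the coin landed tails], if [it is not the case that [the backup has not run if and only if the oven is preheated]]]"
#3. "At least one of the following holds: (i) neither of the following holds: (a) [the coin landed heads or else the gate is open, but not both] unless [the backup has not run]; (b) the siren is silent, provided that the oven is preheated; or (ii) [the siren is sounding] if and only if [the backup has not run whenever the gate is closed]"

2

Let W = "the oven is preheated" (F), U = "the backup has run" (T), M = "the siren is sounding" (T), D = "the coin landed heads" (T), P = "the gate is open" (T).

#1: Formalization: (W → (¬U ⊕ ¬M)) ↓ (D ∧ (P → (¬M ⊕ P)))

¬U = ¬T = F
¬M = ¬T = F
¬U ⊕ ¬M = F ⊕ F = F
W → (¬U ⊕ ¬M) = F → F = T
¬M = ¬T = F
¬M ⊕ P = F ⊕ T = T
P → (¬M ⊕ P) = T → T = T
D ∧ (P → (¬M ⊕ P)) = T ∧ T = T
(W → (¬U ⊕ ¬M)) ↓ (D ∧ (P → (¬M ⊕ P))) = T ↓ T = F
Thus #1 is false.

#2: In symbols: (¬M → (P ↔ ¬D)) ∧ (¬(¬U ↔ W) → ¬D)

¬M = ¬T = F
¬D = ¬T = F
P ↔ ¬D = T ↔ F = F
¬M → (P ↔ ¬D) = F → F = T
¬U = ¬T = F
¬U ↔ W = F ↔ F = T
¬(¬U ↔ W) = ¬T = F
¬D = ¬T = F
¬(¬U ↔ W) → ¬D = F → F = T
(¬M → (P ↔ ¬D)) ∧ (¬(¬U ↔ W) → ¬D) = T ∧ T = T
So #2 is true.

#3: Formalization: (((D ⊕ P) ∨ ¬U) ↓ (W → ¬M)) ∨ (M ↔ (¬P → ¬U))

D ⊕ P = T ⊕ T = F
¬U = ¬T = F
(D ⊕ P) ∨ ¬U = F ∨ F = F
¬M = ¬T = F
W → ¬M = F → F = T
((D ⊕ P) ∨ ¬U) ↓ (W → ¬M) = F ↓ T = F
¬P = ¬T = F
¬U = ¬T = F
¬P → ¬U = F → F = T
M ↔ (¬P → ¬U) = T ↔ T = T
(((D ⊕ P) ∨ ¬U) ↓ (W → ¬M)) ∨ (M ↔ (¬P → ¬U)) = F ∨ T = T
So #3 is true.

2 of the 3 statements are true.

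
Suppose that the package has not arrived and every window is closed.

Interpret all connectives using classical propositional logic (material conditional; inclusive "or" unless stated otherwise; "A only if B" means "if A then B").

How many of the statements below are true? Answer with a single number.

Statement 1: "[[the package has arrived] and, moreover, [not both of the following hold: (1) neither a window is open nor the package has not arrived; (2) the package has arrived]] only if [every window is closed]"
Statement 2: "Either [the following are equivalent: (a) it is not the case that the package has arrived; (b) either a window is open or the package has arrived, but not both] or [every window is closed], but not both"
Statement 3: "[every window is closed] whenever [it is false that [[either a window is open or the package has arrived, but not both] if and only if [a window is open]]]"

3

Let P = "the package has arrived" (F), Q = "a window is open" (F).

Statement 1: In symbols: (P & ((Q nor ~P) nand P)) -> ~Q

~P = ~F = T
Q nor ~P = F nor T = F
(Q nor ~P) nand P = F nand F = T
P & ((Q nor ~P) nand P) = F & T = F
~Q = ~F = T
(P & ((Q nor ~P) nand P)) -> ~Q = F -> T = T
Hence Statement 1 is true.

Statement 2: Formalization: (~P <-> (Q xor P)) xor ~Q

~P = ~F = T
Q xor P = F xor F = F
~P <-> (Q xor P) = T <-> F = F
~Q = ~F = T
(~P <-> (Q xor P)) xor ~Q = F xor T = T
Thus Statement 2 is true.

Statement 3: This is ~((Q xor P) <-> Q) -> ~Q.

Q xor P = F xor F = F
(Q xor P) <-> Q = F <-> F = T
~((Q xor P) <-> Q) = ~T = F
~Q = ~F = T
~((Q xor P) <-> Q) -> ~Q = F -> T = T
So Statement 3 is true.

True statements: 3.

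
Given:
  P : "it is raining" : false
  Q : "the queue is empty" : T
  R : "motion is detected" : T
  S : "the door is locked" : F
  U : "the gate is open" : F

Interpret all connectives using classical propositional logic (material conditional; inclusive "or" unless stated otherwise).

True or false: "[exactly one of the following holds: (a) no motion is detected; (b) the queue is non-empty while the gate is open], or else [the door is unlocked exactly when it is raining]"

false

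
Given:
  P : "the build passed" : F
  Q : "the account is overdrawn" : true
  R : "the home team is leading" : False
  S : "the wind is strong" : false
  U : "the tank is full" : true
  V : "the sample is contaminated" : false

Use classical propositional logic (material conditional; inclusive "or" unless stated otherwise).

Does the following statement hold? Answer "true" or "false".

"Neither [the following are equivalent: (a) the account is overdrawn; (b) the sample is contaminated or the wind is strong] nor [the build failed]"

The statement is false.

Values: Q=True, V=False, S=False, P=False.
This is (Q iff (V or S)) nor not P.

V or S = False or False = False
Q iff (V or S) = True iff False = False
not P = not False = True
(Q iff (V or S)) nor not P = False nor True = False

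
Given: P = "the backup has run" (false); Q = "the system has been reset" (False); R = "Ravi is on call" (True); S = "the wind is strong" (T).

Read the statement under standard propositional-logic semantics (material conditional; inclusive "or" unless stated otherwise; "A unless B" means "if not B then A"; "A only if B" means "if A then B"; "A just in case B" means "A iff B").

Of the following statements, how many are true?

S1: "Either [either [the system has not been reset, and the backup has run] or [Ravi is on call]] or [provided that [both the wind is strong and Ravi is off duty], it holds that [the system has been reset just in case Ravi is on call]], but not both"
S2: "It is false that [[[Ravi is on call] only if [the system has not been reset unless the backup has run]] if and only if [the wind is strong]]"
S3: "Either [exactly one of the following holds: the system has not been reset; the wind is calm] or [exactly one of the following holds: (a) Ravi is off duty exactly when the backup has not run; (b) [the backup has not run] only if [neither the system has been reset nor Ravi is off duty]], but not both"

0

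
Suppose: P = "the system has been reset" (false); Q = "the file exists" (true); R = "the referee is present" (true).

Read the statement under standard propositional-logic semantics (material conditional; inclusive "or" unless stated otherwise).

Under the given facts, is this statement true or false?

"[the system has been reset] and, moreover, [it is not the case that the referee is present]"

Values: P=F, R=T.
Formalization: P ∧ ¬R

¬R = ¬T = F
P ∧ ¬R = F ∧ F = F

The statement is false.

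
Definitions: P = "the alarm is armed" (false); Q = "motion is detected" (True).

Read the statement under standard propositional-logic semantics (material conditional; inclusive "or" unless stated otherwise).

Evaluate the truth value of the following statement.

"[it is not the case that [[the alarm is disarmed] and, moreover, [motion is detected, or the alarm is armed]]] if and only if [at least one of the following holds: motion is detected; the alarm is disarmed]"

This is ~(~P & (Q | P)) <-> (Q | ~P).

~P = ~F = T
Q | P = T | F = T
~P & (Q | P) = T & T = T
~(~P & (Q | P)) = ~T = F
~P = ~F = T
Q | ~P = T | T = T
~(~P & (Q | P)) <-> (Q | ~P) = F <-> T = F

false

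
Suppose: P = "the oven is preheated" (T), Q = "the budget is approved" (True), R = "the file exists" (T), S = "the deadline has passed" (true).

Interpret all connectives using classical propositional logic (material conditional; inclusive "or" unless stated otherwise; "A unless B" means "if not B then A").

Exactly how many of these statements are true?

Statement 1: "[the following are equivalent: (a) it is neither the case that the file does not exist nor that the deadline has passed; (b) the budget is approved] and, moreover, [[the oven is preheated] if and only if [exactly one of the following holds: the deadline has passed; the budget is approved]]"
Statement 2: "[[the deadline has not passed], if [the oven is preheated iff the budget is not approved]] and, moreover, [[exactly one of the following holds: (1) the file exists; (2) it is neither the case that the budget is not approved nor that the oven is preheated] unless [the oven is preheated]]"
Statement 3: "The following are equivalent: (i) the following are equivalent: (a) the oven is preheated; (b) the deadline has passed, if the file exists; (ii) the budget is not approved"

1

Statement 1: Formalization: ((¬R ↓ S) ↔ Q) ∧ (P ↔ (S ⊕ Q))

¬R = ¬T = F
¬R ↓ S = F ↓ T = F
(¬R ↓ S) ↔ Q = F ↔ T = F
S ⊕ Q = T ⊕ T = F
P ↔ (S ⊕ Q) = T ↔ F = F
((¬R ↓ S) ↔ Q) ∧ (P ↔ (S ⊕ Q)) = F ∧ F = F
Thus Statement 1 is false.

Statement 2: Parsed as ((P ↔ ¬Q) → ¬S) ∧ ((R ⊕ (¬Q ↓ P)) ∨ P)

¬Q = ¬T = F
P ↔ ¬Q = T ↔ F = F
¬S = ¬T = F
(P ↔ ¬Q) → ¬S = F → F = T
¬Q = ¬T = F
¬Q ↓ P = F ↓ T = F
R ⊕ (¬Q ↓ P) = T ⊕ F = T
(R ⊕ (¬Q ↓ P)) ∨ P = T ∨ T = T
((P ↔ ¬Q) → ¬S) ∧ ((R ⊕ (¬Q ↓ P)) ∨ P) = T ∧ T = T
So Statement 2 is true.

Statement 3: Formalization: (P ↔ (R → S)) ↔ ¬Q

R → S = T → T = T
P ↔ (R → S) = T ↔ T = T
¬Q = ¬T = F
(P ↔ (R → S)) ↔ ¬Q = T ↔ F = F
So Statement 3 is false.

1 of the 3 statements is true (Statement 2).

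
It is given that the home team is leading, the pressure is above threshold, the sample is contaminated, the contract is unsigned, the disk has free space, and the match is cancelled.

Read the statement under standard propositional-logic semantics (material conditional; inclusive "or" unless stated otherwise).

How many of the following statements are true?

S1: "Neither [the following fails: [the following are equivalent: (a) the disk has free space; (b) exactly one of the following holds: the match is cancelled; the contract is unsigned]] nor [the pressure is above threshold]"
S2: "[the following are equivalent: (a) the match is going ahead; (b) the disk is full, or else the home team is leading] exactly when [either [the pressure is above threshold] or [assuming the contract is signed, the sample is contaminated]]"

0

Let H = "the disk is full" (False), P = "the match is cancelled" (True), D = "the contract is signed" (False), S = "the pressure is above threshold" (True), W = "the home team is leading" (True), R = "the sample is contaminated" (True).

S1: Parsed as not (not H iff (P xor not D)) nor S

not H = not False = True
not D = not False = True
P xor not D = True xor True = False
not H iff (P xor not D) = True iff False = False
not (not H iff (P xor not D)) = not False = True
not (not H iff (P xor not D)) nor S = True nor True = False
Thus S1 is false.

S2: This is (not P iff (H or W)) iff (S or (D -> R)).

not P = not True = False
H or W = False or True = True
not P iff (H or W) = False iff True = False
D -> R = False -> True = True
S or (D -> R) = True or True = True
(not P iff (H or W)) iff (S or (D -> R)) = False iff True = False
Thus S2 is false.

0 of the 2 statements are true (none).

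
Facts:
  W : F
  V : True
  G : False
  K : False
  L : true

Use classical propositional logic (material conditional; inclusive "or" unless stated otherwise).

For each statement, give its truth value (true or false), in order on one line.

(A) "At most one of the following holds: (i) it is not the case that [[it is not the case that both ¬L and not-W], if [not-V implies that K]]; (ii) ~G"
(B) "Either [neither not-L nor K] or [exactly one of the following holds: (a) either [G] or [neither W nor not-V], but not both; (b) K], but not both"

(A) True / (B) False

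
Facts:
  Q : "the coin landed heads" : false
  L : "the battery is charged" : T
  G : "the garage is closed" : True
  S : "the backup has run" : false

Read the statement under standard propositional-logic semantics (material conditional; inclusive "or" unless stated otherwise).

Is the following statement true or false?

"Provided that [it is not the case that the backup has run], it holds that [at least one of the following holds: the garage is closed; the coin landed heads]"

True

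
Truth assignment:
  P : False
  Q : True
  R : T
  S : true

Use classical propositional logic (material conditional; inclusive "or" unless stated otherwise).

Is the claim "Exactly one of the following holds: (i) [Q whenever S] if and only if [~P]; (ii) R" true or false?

The statement is false.

Parsed as ((S -> Q) iff not P) xor R

S -> Q = True -> True = True
not P = not False = True
(S -> Q) iff not P = True iff True = True
((S -> Q) iff not P) xor R = True xor True = False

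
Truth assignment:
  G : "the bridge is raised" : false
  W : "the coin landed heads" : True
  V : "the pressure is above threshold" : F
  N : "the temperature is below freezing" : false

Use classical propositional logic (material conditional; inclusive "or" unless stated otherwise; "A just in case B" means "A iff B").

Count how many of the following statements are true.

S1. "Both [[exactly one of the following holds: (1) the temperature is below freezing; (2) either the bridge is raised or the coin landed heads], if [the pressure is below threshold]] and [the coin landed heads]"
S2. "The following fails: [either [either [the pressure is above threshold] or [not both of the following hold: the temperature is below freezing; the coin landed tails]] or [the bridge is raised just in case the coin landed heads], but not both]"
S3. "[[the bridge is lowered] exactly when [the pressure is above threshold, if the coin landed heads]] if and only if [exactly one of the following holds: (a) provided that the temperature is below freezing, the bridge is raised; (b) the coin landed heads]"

2

S1: Parsed as (~V -> (N xor (G | W))) & W

~V = ~F = T
G | W = F | T = T
N xor (G | W) = F xor T = T
~V -> (N xor (G | W)) = T -> T = T
(~V -> (N xor (G | W))) & W = T & T = T
Hence S1 is true.

S2: In symbols: ~((V | (N nand ~W)) xor (G <-> W))

~W = ~T = F
N nand ~W = F nand F = T
V | (N nand ~W) = F | T = T
G <-> W = F <-> T = F
(V | (N nand ~W)) xor (G <-> W) = T xor F = T
~((V | (N nand ~W)) xor (G <-> W)) = ~T = F
Hence S2 is false.

S3: This is (~G <-> (W -> V)) <-> ((N -> G) xor W).

~G = ~F = T
W -> V = T -> F = F
~G <-> (W -> V) = T <-> F = F
N -> G = F -> F = T
(N -> G) xor W = T xor T = F
(~G <-> (W -> V)) <-> ((N -> G) xor W) = F <-> F = T
Hence S3 is true.

Count: 2.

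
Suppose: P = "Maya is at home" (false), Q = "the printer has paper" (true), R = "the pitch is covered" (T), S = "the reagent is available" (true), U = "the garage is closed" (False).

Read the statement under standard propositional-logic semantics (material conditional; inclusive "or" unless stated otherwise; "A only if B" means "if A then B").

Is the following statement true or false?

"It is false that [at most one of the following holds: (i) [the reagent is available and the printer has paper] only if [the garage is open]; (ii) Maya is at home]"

False

This is ~(((S & Q) -> ~U) nand P).

S & Q = T & T = T
~U = ~F = T
(S & Q) -> ~U = T -> T = T
((S & Q) -> ~U) nand P = T nand F = T
~(((S & Q) -> ~U) nand P) = ~T = F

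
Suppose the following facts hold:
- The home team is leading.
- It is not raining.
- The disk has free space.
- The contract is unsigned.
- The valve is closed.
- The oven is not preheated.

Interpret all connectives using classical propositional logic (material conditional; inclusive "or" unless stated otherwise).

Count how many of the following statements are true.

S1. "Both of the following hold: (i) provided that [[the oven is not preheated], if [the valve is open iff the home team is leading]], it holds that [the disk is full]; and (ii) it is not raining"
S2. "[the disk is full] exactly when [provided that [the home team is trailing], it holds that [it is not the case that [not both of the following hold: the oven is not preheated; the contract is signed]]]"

Let U = "the valve is open" (F), P = "the home team is leading" (T), V = "the oven is preheated" (F), R = "the disk is full" (F), Q = "it is raining" (F), S = "the contract is signed" (F).

S1: Parsed as (((U ↔ P) → ¬V) → R) ∧ ¬Q

U ↔ P = F ↔ T = F
¬V = ¬F = T
(U ↔ P) → ¬V = F → T = T
((U ↔ P) → ¬V) → R = T → F = F
¬Q = ¬F = T
(((U ↔ P) → ¬V) → R) ∧ ¬Q = F ∧ T = F
So S1 is false.

S2: Parsed as R ↔ (¬P → ¬(¬V ↑ S))

¬P = ¬T = F
¬V = ¬F = T
¬V ↑ S = T ↑ F = T
¬(¬V ↑ S) = ¬T = F
¬P → ¬(¬V ↑ S) = F → F = T
R ↔ (¬P → ¬(¬V ↑ S)) = F ↔ T = F
So S2 is false.

Count: 0.

0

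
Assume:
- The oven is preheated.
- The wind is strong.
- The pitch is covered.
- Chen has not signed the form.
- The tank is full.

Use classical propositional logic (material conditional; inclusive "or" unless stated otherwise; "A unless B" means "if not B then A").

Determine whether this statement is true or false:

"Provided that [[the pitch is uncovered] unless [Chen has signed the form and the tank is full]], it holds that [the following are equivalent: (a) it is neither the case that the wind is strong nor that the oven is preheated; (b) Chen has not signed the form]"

The statement is true.

Let R = "the pitch is covered" (True), S = "Chen has signed the form" (False), U = "the tank is full" (True), Q = "the wind is strong" (True), P = "the oven is preheated" (True).
In symbols: (not R or (S and U)) -> ((Q nor P) iff not S)

not R = not True = False
S and U = False and True = False
not R or (S and U) = False or False = False
Q nor P = True nor True = False
not S = not False = True
(Q nor P) iff not S = False iff True = False
(not R or (S and U)) -> ((Q nor P) iff not S) = False -> False = True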